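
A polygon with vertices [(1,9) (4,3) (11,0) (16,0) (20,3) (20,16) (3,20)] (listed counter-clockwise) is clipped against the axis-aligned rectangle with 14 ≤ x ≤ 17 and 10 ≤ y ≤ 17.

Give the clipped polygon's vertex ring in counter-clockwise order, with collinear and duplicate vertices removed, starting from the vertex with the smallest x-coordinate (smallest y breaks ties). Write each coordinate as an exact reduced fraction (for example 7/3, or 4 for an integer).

Clipped polygon: [(14,10) (17,10) (17,284/17) (63/4,17) (14,17)]

1. After x ≥ 14: [(14,0) (16,0) (20,3) (20,16) (14,296/17)]
2. After x ≤ 17: [(14,0) (16,0) (17,3/4) (17,284/17) (14,296/17)]
3. After y ≥ 10: [(14,10) (17,10) (17,284/17) (14,296/17)]
4. After y ≤ 17: [(14,17) (14,10) (17,10) (17,284/17) (63/4,17)]
5. Canonical ring: [(14,10) (17,10) (17,284/17) (63/4,17) (14,17)]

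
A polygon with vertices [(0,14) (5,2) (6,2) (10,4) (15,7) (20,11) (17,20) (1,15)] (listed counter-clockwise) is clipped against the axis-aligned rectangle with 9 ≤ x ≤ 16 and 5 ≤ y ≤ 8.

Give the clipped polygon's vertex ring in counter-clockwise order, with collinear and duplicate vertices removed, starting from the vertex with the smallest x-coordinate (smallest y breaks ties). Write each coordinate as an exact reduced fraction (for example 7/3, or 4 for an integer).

Clipped polygon: [(9,5) (35/3,5) (15,7) (16,39/5) (16,8) (9,8)]

1. After x ≥ 9: [(9,7/2) (10,4) (15,7) (20,11) (17,20) (9,35/2)]
2. After x ≤ 16: [(9,7/2) (10,4) (15,7) (16,39/5) (16,315/16) (9,35/2)]
3. After y ≥ 5: [(9,5) (35/3,5) (15,7) (16,39/5) (16,315/16) (9,35/2)]
4. After y ≤ 8: [(9,8) (9,5) (35/3,5) (15,7) (16,39/5) (16,8)]
5. Canonical ring: [(9,5) (35/3,5) (15,7) (16,39/5) (16,8) (9,8)]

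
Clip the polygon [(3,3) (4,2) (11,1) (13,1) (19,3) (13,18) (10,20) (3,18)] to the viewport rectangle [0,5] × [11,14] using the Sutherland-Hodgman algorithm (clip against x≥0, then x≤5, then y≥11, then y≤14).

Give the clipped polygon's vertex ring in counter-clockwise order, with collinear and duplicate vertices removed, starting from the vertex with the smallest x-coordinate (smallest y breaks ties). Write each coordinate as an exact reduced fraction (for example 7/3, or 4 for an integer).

1. After x ≥ 0: [(3,3) (4,2) (11,1) (13,1) (19,3) (13,18) (10,20) (3,18)]
2. After x ≤ 5: [(3,3) (4,2) (5,13/7) (5,130/7) (3,18)]
3. After y ≥ 11: [(3,11) (5,11) (5,130/7) (3,18)]
4. After y ≤ 14: [(3,14) (3,11) (5,11) (5,14)]
5. Canonical ring: [(3,11) (5,11) (5,14) (3,14)]

Clipped polygon: [(3,11) (5,11) (5,14) (3,14)]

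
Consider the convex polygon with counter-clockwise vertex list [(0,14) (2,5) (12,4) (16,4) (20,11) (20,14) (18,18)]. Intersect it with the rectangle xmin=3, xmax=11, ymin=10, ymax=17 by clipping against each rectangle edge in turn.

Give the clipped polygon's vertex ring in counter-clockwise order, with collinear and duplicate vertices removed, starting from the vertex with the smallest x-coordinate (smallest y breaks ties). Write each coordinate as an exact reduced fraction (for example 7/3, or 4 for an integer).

Clipped polygon: [(3,10) (11,10) (11,148/9) (3,44/3)]

1. After x ≥ 3: [(3,44/3) (3,49/10) (12,4) (16,4) (20,11) (20,14) (18,18)]
2. After x ≤ 11: [(11,148/9) (3,44/3) (3,49/10) (11,41/10)]
3. After y ≥ 10: [(11,10) (11,148/9) (3,44/3) (3,10)]
4. After y ≤ 17: [(11,10) (11,148/9) (3,44/3) (3,10)]
5. Canonical ring: [(3,10) (11,10) (11,148/9) (3,44/3)]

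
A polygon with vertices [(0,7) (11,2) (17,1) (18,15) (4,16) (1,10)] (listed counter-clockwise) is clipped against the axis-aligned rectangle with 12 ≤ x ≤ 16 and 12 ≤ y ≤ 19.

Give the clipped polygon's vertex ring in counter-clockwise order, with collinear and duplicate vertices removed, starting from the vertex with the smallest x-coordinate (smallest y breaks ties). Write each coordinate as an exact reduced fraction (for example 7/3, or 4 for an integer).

1. After x ≥ 12: [(12,11/6) (17,1) (18,15) (12,108/7)]
2. After x ≤ 16: [(12,11/6) (16,7/6) (16,106/7) (12,108/7)]
3. After y ≥ 12: [(12,12) (16,12) (16,106/7) (12,108/7)]
4. After y ≤ 19: [(12,12) (16,12) (16,106/7) (12,108/7)]
5. Canonical ring: [(12,12) (16,12) (16,106/7) (12,108/7)]

Clipped polygon: [(12,12) (16,12) (16,106/7) (12,108/7)]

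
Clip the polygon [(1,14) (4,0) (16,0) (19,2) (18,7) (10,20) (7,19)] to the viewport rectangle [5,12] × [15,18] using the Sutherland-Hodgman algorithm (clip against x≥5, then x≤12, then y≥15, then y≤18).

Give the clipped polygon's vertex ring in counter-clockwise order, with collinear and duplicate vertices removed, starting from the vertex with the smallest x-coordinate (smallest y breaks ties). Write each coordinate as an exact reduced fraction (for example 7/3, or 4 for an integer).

Clipped polygon: [(5,15) (12,15) (12,67/4) (146/13,18) (29/5,18) (5,52/3)]

1. After x ≥ 5: [(5,52/3) (5,0) (16,0) (19,2) (18,7) (10,20) (7,19)]
2. After x ≤ 12: [(5,52/3) (5,0) (12,0) (12,67/4) (10,20) (7,19)]
3. After y ≥ 15: [(5,52/3) (5,15) (12,15) (12,67/4) (10,20) (7,19)]
4. After y ≤ 18: [(29/5,18) (5,52/3) (5,15) (12,15) (12,67/4) (146/13,18)]
5. Canonical ring: [(5,15) (12,15) (12,67/4) (146/13,18) (29/5,18) (5,52/3)]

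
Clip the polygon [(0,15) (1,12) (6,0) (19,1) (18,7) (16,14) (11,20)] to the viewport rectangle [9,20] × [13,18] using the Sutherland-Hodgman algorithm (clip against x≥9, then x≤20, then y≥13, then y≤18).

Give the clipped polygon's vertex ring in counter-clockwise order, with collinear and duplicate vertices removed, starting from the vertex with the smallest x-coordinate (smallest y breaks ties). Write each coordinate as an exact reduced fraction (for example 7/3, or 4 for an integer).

1. After x ≥ 9: [(9,210/11) (9,3/13) (19,1) (18,7) (16,14) (11,20)]
2. After x ≤ 20: [(9,210/11) (9,3/13) (19,1) (18,7) (16,14) (11,20)]
3. After y ≥ 13: [(9,210/11) (9,13) (114/7,13) (16,14) (11,20)]
4. After y ≤ 18: [(9,18) (9,13) (114/7,13) (16,14) (38/3,18)]
5. Canonical ring: [(9,13) (114/7,13) (16,14) (38/3,18) (9,18)]

Clipped polygon: [(9,13) (114/7,13) (16,14) (38/3,18) (9,18)]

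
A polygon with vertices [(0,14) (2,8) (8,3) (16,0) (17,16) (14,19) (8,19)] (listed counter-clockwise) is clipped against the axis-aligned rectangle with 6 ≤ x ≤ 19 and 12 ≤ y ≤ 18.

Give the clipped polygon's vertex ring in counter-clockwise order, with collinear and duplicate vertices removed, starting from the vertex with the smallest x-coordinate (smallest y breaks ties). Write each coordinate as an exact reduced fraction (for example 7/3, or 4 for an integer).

Clipped polygon: [(6,12) (67/4,12) (17,16) (15,18) (32/5,18) (6,71/4)]

1. After x ≥ 6: [(6,71/4) (6,14/3) (8,3) (16,0) (17,16) (14,19) (8,19)]
2. After x ≤ 19: [(6,71/4) (6,14/3) (8,3) (16,0) (17,16) (14,19) (8,19)]
3. After y ≥ 12: [(6,71/4) (6,12) (67/4,12) (17,16) (14,19) (8,19)]
4. After y ≤ 18: [(32/5,18) (6,71/4) (6,12) (67/4,12) (17,16) (15,18)]
5. Canonical ring: [(6,12) (67/4,12) (17,16) (15,18) (32/5,18) (6,71/4)]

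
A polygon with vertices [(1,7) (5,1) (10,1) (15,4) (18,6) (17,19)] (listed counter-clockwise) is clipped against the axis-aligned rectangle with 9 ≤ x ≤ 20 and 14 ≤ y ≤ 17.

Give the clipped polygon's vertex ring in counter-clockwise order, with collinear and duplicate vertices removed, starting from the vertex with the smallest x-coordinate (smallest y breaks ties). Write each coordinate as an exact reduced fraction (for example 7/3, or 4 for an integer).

1. After x ≥ 9: [(9,13) (9,1) (10,1) (15,4) (18,6) (17,19)]
2. After x ≤ 20: [(9,13) (9,1) (10,1) (15,4) (18,6) (17,19)]
3. After y ≥ 14: [(31/3,14) (226/13,14) (17,19)]
4. After y ≤ 17: [(43/3,17) (31/3,14) (226/13,14) (223/13,17)]
5. Canonical ring: [(31/3,14) (226/13,14) (223/13,17) (43/3,17)]

Clipped polygon: [(31/3,14) (226/13,14) (223/13,17) (43/3,17)]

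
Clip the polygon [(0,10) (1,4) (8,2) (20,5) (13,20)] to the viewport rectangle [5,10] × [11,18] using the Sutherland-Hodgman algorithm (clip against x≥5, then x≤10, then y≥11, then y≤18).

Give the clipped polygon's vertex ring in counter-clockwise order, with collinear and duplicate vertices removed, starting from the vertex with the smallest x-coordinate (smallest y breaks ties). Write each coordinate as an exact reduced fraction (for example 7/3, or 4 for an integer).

Clipped polygon: [(5,11) (10,11) (10,230/13) (5,180/13)]

1. After x ≥ 5: [(5,180/13) (5,20/7) (8,2) (20,5) (13,20)]
2. After x ≤ 10: [(10,230/13) (5,180/13) (5,20/7) (8,2) (10,5/2)]
3. After y ≥ 11: [(10,11) (10,230/13) (5,180/13) (5,11)]
4. After y ≤ 18: [(10,11) (10,230/13) (5,180/13) (5,11)]
5. Canonical ring: [(5,11) (10,11) (10,230/13) (5,180/13)]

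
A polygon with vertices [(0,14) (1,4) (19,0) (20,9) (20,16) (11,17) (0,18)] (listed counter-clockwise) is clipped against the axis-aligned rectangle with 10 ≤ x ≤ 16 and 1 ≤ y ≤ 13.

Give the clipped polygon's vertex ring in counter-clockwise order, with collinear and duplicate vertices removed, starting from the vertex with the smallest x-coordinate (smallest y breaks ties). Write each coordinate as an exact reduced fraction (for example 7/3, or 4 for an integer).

1. After x ≥ 10: [(10,2) (19,0) (20,9) (20,16) (11,17) (10,188/11)]
2. After x ≤ 16: [(10,2) (16,2/3) (16,148/9) (11,17) (10,188/11)]
3. After y ≥ 1: [(10,2) (29/2,1) (16,1) (16,148/9) (11,17) (10,188/11)]
4. After y ≤ 13: [(10,13) (10,2) (29/2,1) (16,1) (16,13)]
5. Canonical ring: [(10,2) (29/2,1) (16,1) (16,13) (10,13)]

Clipped polygon: [(10,2) (29/2,1) (16,1) (16,13) (10,13)]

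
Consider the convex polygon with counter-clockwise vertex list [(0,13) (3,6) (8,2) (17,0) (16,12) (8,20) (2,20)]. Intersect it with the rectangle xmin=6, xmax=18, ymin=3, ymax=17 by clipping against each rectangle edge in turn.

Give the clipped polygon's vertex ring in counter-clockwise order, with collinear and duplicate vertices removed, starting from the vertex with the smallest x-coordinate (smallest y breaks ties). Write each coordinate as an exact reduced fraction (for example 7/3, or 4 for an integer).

Clipped polygon: [(6,18/5) (27/4,3) (67/4,3) (16,12) (11,17) (6,17)]

1. After x ≥ 6: [(6,18/5) (8,2) (17,0) (16,12) (8,20) (6,20)]
2. After x ≤ 18: [(6,18/5) (8,2) (17,0) (16,12) (8,20) (6,20)]
3. After y ≥ 3: [(6,18/5) (27/4,3) (67/4,3) (16,12) (8,20) (6,20)]
4. After y ≤ 17: [(6,17) (6,18/5) (27/4,3) (67/4,3) (16,12) (11,17)]
5. Canonical ring: [(6,18/5) (27/4,3) (67/4,3) (16,12) (11,17) (6,17)]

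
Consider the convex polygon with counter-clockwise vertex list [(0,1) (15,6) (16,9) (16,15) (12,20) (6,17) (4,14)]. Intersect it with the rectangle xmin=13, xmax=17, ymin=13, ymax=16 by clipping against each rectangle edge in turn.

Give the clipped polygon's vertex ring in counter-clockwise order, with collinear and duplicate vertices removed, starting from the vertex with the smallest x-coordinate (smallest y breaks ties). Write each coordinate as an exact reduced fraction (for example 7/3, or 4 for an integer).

1. After x ≥ 13: [(13,16/3) (15,6) (16,9) (16,15) (13,75/4)]
2. After x ≤ 17: [(13,16/3) (15,6) (16,9) (16,15) (13,75/4)]
3. After y ≥ 13: [(13,13) (16,13) (16,15) (13,75/4)]
4. After y ≤ 16: [(13,16) (13,13) (16,13) (16,15) (76/5,16)]
5. Canonical ring: [(13,13) (16,13) (16,15) (76/5,16) (13,16)]

Clipped polygon: [(13,13) (16,13) (16,15) (76/5,16) (13,16)]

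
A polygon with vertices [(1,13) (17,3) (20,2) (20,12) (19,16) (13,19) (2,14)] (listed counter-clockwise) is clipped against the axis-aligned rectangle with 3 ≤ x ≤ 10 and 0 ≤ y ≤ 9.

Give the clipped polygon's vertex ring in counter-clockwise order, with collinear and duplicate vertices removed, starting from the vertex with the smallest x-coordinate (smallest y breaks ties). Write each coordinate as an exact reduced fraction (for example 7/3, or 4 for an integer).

1. After x ≥ 3: [(3,47/4) (17,3) (20,2) (20,12) (19,16) (13,19) (3,159/11)]
2. After x ≤ 10: [(3,47/4) (10,59/8) (10,194/11) (3,159/11)]
3. After y ≥ 0: [(3,47/4) (10,59/8) (10,194/11) (3,159/11)]
4. After y ≤ 9: [(37/5,9) (10,59/8) (10,9)]
5. Canonical ring: [(37/5,9) (10,59/8) (10,9)]

Clipped polygon: [(37/5,9) (10,59/8) (10,9)]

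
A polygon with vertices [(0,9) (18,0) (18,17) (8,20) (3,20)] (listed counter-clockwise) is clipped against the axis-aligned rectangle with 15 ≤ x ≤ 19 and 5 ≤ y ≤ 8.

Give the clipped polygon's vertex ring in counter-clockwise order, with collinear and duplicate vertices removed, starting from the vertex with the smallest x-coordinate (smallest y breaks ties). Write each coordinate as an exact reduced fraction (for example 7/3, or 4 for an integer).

Clipped polygon: [(15,5) (18,5) (18,8) (15,8)]

1. After x ≥ 15: [(15,3/2) (18,0) (18,17) (15,179/10)]
2. After x ≤ 19: [(15,3/2) (18,0) (18,17) (15,179/10)]
3. After y ≥ 5: [(15,5) (18,5) (18,17) (15,179/10)]
4. After y ≤ 8: [(15,8) (15,5) (18,5) (18,8)]
5. Canonical ring: [(15,5) (18,5) (18,8) (15,8)]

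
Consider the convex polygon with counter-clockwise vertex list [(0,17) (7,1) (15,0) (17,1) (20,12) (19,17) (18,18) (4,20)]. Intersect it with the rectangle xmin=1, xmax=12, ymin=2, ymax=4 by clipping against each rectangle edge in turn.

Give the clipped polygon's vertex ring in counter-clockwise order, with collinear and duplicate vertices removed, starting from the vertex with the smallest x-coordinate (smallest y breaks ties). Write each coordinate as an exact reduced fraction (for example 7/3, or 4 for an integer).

1. After x ≥ 1: [(1,71/4) (1,103/7) (7,1) (15,0) (17,1) (20,12) (19,17) (18,18) (4,20)]
2. After x ≤ 12: [(1,71/4) (1,103/7) (7,1) (12,3/8) (12,132/7) (4,20)]
3. After y ≥ 2: [(1,71/4) (1,103/7) (105/16,2) (12,2) (12,132/7) (4,20)]
4. After y ≤ 4: [(91/16,4) (105/16,2) (12,2) (12,4)]
5. Canonical ring: [(91/16,4) (105/16,2) (12,2) (12,4)]

Clipped polygon: [(91/16,4) (105/16,2) (12,2) (12,4)]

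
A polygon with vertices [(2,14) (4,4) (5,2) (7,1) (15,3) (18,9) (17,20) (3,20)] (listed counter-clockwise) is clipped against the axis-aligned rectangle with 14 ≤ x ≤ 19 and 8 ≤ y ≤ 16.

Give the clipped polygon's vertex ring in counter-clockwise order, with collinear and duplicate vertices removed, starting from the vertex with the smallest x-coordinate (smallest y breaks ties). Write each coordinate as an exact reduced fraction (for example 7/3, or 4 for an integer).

Clipped polygon: [(14,8) (35/2,8) (18,9) (191/11,16) (14,16)]

1. After x ≥ 14: [(14,11/4) (15,3) (18,9) (17,20) (14,20)]
2. After x ≤ 19: [(14,11/4) (15,3) (18,9) (17,20) (14,20)]
3. After y ≥ 8: [(14,8) (35/2,8) (18,9) (17,20) (14,20)]
4. After y ≤ 16: [(14,16) (14,8) (35/2,8) (18,9) (191/11,16)]
5. Canonical ring: [(14,8) (35/2,8) (18,9) (191/11,16) (14,16)]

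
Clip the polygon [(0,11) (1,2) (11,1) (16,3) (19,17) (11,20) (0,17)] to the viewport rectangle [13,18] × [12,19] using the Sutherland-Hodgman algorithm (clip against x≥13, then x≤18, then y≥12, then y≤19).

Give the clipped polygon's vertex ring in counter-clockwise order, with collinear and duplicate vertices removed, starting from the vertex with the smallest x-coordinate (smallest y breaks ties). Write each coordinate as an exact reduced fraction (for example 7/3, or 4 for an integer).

Clipped polygon: [(13,12) (251/14,12) (18,37/3) (18,139/8) (41/3,19) (13,19)]

1. After x ≥ 13: [(13,9/5) (16,3) (19,17) (13,77/4)]
2. After x ≤ 18: [(13,9/5) (16,3) (18,37/3) (18,139/8) (13,77/4)]
3. After y ≥ 12: [(13,12) (251/14,12) (18,37/3) (18,139/8) (13,77/4)]
4. After y ≤ 19: [(13,19) (13,12) (251/14,12) (18,37/3) (18,139/8) (41/3,19)]
5. Canonical ring: [(13,12) (251/14,12) (18,37/3) (18,139/8) (41/3,19) (13,19)]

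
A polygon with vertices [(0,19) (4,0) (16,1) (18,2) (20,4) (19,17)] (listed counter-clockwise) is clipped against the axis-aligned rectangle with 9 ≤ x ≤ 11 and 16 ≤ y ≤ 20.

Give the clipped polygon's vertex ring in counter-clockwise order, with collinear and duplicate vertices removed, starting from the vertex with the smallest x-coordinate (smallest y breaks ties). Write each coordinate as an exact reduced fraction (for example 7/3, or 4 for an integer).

1. After x ≥ 9: [(9,343/19) (9,5/12) (16,1) (18,2) (20,4) (19,17)]
2. After x ≤ 11: [(11,339/19) (9,343/19) (9,5/12) (11,7/12)]
3. After y ≥ 16: [(11,16) (11,339/19) (9,343/19) (9,16)]
4. After y ≤ 20: [(11,16) (11,339/19) (9,343/19) (9,16)]
5. Canonical ring: [(9,16) (11,16) (11,339/19) (9,343/19)]

Clipped polygon: [(9,16) (11,16) (11,339/19) (9,343/19)]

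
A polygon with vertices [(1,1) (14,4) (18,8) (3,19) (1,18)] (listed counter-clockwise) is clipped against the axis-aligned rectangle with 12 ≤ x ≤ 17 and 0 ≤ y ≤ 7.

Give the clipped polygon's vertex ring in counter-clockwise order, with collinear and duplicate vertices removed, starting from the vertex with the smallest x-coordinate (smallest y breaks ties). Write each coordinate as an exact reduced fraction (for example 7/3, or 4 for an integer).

1. After x ≥ 12: [(12,46/13) (14,4) (18,8) (12,62/5)]
2. After x ≤ 17: [(12,46/13) (14,4) (17,7) (17,131/15) (12,62/5)]
3. After y ≥ 0: [(12,46/13) (14,4) (17,7) (17,131/15) (12,62/5)]
4. After y ≤ 7: [(12,7) (12,46/13) (14,4) (17,7) (17,7)]
5. Canonical ring: [(12,46/13) (14,4) (17,7) (12,7)]

Clipped polygon: [(12,46/13) (14,4) (17,7) (12,7)]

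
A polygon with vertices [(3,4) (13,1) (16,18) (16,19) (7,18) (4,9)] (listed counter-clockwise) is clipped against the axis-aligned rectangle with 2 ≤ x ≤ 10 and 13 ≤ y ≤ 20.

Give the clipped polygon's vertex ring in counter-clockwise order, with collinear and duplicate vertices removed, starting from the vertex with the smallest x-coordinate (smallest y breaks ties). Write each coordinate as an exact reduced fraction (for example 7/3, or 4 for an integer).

1. After x ≥ 2: [(3,4) (13,1) (16,18) (16,19) (7,18) (4,9)]
2. After x ≤ 10: [(3,4) (10,19/10) (10,55/3) (7,18) (4,9)]
3. After y ≥ 13: [(10,13) (10,55/3) (7,18) (16/3,13)]
4. After y ≤ 20: [(10,13) (10,55/3) (7,18) (16/3,13)]
5. Canonical ring: [(16/3,13) (10,13) (10,55/3) (7,18)]

Clipped polygon: [(16/3,13) (10,13) (10,55/3) (7,18)]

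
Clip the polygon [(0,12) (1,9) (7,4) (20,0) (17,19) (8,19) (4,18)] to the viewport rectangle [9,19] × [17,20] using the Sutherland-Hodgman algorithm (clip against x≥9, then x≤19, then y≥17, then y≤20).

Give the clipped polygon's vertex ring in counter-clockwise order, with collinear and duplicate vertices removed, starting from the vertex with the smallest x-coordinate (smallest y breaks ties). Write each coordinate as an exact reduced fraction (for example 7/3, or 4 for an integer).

Clipped polygon: [(9,17) (329/19,17) (17,19) (9,19)]

1. After x ≥ 9: [(9,44/13) (20,0) (17,19) (9,19)]
2. After x ≤ 19: [(9,44/13) (19,4/13) (19,19/3) (17,19) (9,19)]
3. After y ≥ 17: [(9,17) (329/19,17) (17,19) (9,19)]
4. After y ≤ 20: [(9,17) (329/19,17) (17,19) (9,19)]
5. Canonical ring: [(9,17) (329/19,17) (17,19) (9,19)]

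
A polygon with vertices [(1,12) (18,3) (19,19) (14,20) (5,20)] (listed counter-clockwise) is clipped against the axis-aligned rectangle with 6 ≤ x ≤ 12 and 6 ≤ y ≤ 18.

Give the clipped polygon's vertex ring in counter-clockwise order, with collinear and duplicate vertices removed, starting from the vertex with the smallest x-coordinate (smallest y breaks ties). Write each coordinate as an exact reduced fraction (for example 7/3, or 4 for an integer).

Clipped polygon: [(6,159/17) (12,105/17) (12,18) (6,18)]

1. After x ≥ 6: [(6,159/17) (18,3) (19,19) (14,20) (6,20)]
2. After x ≤ 12: [(6,159/17) (12,105/17) (12,20) (6,20)]
3. After y ≥ 6: [(6,159/17) (12,105/17) (12,20) (6,20)]
4. After y ≤ 18: [(6,18) (6,159/17) (12,105/17) (12,18)]
5. Canonical ring: [(6,159/17) (12,105/17) (12,18) (6,18)]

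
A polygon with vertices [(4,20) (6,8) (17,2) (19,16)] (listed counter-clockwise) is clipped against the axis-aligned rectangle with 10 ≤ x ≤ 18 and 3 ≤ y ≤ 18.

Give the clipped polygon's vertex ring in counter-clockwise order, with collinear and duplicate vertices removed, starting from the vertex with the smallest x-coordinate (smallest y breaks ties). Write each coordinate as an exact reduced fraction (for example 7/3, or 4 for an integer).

Clipped polygon: [(10,64/11) (91/6,3) (120/7,3) (18,9) (18,244/15) (23/2,18) (10,18)]

1. After x ≥ 10: [(10,92/5) (10,64/11) (17,2) (19,16)]
2. After x ≤ 18: [(18,244/15) (10,92/5) (10,64/11) (17,2) (18,9)]
3. After y ≥ 3: [(18,244/15) (10,92/5) (10,64/11) (91/6,3) (120/7,3) (18,9)]
4. After y ≤ 18: [(18,244/15) (23/2,18) (10,18) (10,64/11) (91/6,3) (120/7,3) (18,9)]
5. Canonical ring: [(10,64/11) (91/6,3) (120/7,3) (18,9) (18,244/15) (23/2,18) (10,18)]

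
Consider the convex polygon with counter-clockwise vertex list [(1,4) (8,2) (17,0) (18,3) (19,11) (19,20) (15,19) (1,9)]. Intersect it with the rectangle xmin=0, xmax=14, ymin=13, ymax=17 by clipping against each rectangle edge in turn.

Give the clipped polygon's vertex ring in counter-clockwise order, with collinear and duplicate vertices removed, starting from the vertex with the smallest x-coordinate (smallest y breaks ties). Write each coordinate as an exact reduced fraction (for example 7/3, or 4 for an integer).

Clipped polygon: [(33/5,13) (14,13) (14,17) (61/5,17)]

1. After x ≥ 0: [(1,4) (8,2) (17,0) (18,3) (19,11) (19,20) (15,19) (1,9)]
2. After x ≤ 14: [(1,4) (8,2) (14,2/3) (14,128/7) (1,9)]
3. After y ≥ 13: [(14,13) (14,128/7) (33/5,13)]
4. After y ≤ 17: [(14,13) (14,17) (61/5,17) (33/5,13)]
5. Canonical ring: [(33/5,13) (14,13) (14,17) (61/5,17)]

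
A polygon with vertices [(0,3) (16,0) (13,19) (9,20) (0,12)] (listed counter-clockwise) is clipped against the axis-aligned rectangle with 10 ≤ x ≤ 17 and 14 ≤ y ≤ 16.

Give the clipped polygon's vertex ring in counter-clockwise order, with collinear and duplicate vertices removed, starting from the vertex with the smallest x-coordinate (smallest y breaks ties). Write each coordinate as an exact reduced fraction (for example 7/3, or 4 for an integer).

Clipped polygon: [(10,14) (262/19,14) (256/19,16) (10,16)]

1. After x ≥ 10: [(10,9/8) (16,0) (13,19) (10,79/4)]
2. After x ≤ 17: [(10,9/8) (16,0) (13,19) (10,79/4)]
3. After y ≥ 14: [(10,14) (262/19,14) (13,19) (10,79/4)]
4. After y ≤ 16: [(10,16) (10,14) (262/19,14) (256/19,16)]
5. Canonical ring: [(10,14) (262/19,14) (256/19,16) (10,16)]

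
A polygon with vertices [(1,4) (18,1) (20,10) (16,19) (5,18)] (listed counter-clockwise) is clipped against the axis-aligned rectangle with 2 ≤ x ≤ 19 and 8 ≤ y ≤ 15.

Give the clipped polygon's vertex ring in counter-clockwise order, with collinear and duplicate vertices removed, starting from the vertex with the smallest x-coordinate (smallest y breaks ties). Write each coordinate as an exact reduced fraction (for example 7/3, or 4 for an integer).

1. After x ≥ 2: [(2,15/2) (2,65/17) (18,1) (20,10) (16,19) (5,18)]
2. After x ≤ 19: [(2,15/2) (2,65/17) (18,1) (19,11/2) (19,49/4) (16,19) (5,18)]
3. After y ≥ 8: [(15/7,8) (19,8) (19,49/4) (16,19) (5,18)]
4. After y ≤ 15: [(29/7,15) (15/7,8) (19,8) (19,49/4) (160/9,15)]
5. Canonical ring: [(15/7,8) (19,8) (19,49/4) (160/9,15) (29/7,15)]

Clipped polygon: [(15/7,8) (19,8) (19,49/4) (160/9,15) (29/7,15)]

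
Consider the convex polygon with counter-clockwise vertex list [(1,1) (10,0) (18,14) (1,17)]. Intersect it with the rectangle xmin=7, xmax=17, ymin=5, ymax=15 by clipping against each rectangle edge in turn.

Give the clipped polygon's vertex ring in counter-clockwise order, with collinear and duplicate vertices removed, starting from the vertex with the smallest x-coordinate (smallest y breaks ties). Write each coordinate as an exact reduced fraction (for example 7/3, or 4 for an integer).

1. After x ≥ 7: [(7,1/3) (10,0) (18,14) (7,271/17)]
2. After x ≤ 17: [(7,1/3) (10,0) (17,49/4) (17,241/17) (7,271/17)]
3. After y ≥ 5: [(7,5) (90/7,5) (17,49/4) (17,241/17) (7,271/17)]
4. After y ≤ 15: [(7,15) (7,5) (90/7,5) (17,49/4) (17,241/17) (37/3,15)]
5. Canonical ring: [(7,5) (90/7,5) (17,49/4) (17,241/17) (37/3,15) (7,15)]

Clipped polygon: [(7,5) (90/7,5) (17,49/4) (17,241/17) (37/3,15) (7,15)]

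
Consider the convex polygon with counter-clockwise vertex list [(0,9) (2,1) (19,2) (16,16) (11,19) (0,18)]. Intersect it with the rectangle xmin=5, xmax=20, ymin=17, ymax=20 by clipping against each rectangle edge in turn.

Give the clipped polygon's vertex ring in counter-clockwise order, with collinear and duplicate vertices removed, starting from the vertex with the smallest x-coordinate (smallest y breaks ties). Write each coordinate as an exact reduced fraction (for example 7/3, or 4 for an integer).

Clipped polygon: [(5,17) (43/3,17) (11,19) (5,203/11)]

1. After x ≥ 5: [(5,20/17) (19,2) (16,16) (11,19) (5,203/11)]
2. After x ≤ 20: [(5,20/17) (19,2) (16,16) (11,19) (5,203/11)]
3. After y ≥ 17: [(5,17) (43/3,17) (11,19) (5,203/11)]
4. After y ≤ 20: [(5,17) (43/3,17) (11,19) (5,203/11)]
5. Canonical ring: [(5,17) (43/3,17) (11,19) (5,203/11)]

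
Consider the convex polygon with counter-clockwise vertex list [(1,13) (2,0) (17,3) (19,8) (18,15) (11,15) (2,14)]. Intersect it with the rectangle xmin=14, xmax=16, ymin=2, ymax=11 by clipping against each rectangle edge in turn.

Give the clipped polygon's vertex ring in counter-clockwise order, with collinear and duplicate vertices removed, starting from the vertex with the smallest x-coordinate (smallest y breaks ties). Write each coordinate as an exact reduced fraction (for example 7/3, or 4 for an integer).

1. After x ≥ 14: [(14,12/5) (17,3) (19,8) (18,15) (14,15)]
2. After x ≤ 16: [(14,12/5) (16,14/5) (16,15) (14,15)]
3. After y ≥ 2: [(14,12/5) (16,14/5) (16,15) (14,15)]
4. After y ≤ 11: [(14,11) (14,12/5) (16,14/5) (16,11)]
5. Canonical ring: [(14,12/5) (16,14/5) (16,11) (14,11)]

Clipped polygon: [(14,12/5) (16,14/5) (16,11) (14,11)]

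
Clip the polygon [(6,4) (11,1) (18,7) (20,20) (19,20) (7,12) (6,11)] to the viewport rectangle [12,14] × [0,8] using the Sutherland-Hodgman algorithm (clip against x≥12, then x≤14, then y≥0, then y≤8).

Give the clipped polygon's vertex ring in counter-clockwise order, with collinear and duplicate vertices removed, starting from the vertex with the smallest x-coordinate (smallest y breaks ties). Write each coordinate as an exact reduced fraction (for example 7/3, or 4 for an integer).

1. After x ≥ 12: [(12,13/7) (18,7) (20,20) (19,20) (12,46/3)]
2. After x ≤ 14: [(12,13/7) (14,25/7) (14,50/3) (12,46/3)]
3. After y ≥ 0: [(12,13/7) (14,25/7) (14,50/3) (12,46/3)]
4. After y ≤ 8: [(12,8) (12,13/7) (14,25/7) (14,8)]
5. Canonical ring: [(12,13/7) (14,25/7) (14,8) (12,8)]

Clipped polygon: [(12,13/7) (14,25/7) (14,8) (12,8)]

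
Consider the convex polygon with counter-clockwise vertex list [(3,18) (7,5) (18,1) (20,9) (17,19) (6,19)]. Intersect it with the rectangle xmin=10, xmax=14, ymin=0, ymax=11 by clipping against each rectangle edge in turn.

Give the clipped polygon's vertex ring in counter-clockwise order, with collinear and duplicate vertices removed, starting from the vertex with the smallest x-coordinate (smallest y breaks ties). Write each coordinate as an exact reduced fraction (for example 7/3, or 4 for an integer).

1. After x ≥ 10: [(10,43/11) (18,1) (20,9) (17,19) (10,19)]
2. After x ≤ 14: [(10,43/11) (14,27/11) (14,19) (10,19)]
3. After y ≥ 0: [(10,43/11) (14,27/11) (14,19) (10,19)]
4. After y ≤ 11: [(10,11) (10,43/11) (14,27/11) (14,11)]
5. Canonical ring: [(10,43/11) (14,27/11) (14,11) (10,11)]

Clipped polygon: [(10,43/11) (14,27/11) (14,11) (10,11)]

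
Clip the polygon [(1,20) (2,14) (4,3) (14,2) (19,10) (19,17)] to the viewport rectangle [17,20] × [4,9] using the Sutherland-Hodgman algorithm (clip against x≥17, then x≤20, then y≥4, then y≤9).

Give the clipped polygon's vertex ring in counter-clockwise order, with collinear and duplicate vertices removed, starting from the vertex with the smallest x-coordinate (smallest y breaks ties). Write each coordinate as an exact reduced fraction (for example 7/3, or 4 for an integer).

1. After x ≥ 17: [(17,52/3) (17,34/5) (19,10) (19,17)]
2. After x ≤ 20: [(17,52/3) (17,34/5) (19,10) (19,17)]
3. After y ≥ 4: [(17,52/3) (17,34/5) (19,10) (19,17)]
4. After y ≤ 9: [(17,9) (17,34/5) (147/8,9)]
5. Canonical ring: [(17,34/5) (147/8,9) (17,9)]

Clipped polygon: [(17,34/5) (147/8,9) (17,9)]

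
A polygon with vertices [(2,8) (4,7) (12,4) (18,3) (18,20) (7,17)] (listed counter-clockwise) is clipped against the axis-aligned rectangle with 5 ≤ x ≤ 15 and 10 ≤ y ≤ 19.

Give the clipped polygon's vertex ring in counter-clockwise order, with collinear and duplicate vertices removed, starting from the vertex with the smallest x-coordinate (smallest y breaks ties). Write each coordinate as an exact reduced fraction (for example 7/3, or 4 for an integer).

Clipped polygon: [(5,10) (15,10) (15,19) (43/3,19) (7,17) (5,67/5)]

1. After x ≥ 5: [(5,67/5) (5,53/8) (12,4) (18,3) (18,20) (7,17)]
2. After x ≤ 15: [(5,67/5) (5,53/8) (12,4) (15,7/2) (15,211/11) (7,17)]
3. After y ≥ 10: [(5,67/5) (5,10) (15,10) (15,211/11) (7,17)]
4. After y ≤ 19: [(5,67/5) (5,10) (15,10) (15,19) (43/3,19) (7,17)]
5. Canonical ring: [(5,10) (15,10) (15,19) (43/3,19) (7,17) (5,67/5)]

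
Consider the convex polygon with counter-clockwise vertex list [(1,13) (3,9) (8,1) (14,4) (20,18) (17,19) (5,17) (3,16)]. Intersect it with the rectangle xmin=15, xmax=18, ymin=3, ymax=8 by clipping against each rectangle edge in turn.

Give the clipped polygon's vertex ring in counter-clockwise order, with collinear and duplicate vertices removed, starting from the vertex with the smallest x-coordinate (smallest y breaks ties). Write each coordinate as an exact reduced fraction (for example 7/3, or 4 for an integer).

1. After x ≥ 15: [(15,19/3) (20,18) (17,19) (15,56/3)]
2. After x ≤ 18: [(15,19/3) (18,40/3) (18,56/3) (17,19) (15,56/3)]
3. After y ≥ 3: [(15,19/3) (18,40/3) (18,56/3) (17,19) (15,56/3)]
4. After y ≤ 8: [(15,8) (15,19/3) (110/7,8)]
5. Canonical ring: [(15,19/3) (110/7,8) (15,8)]

Clipped polygon: [(15,19/3) (110/7,8) (15,8)]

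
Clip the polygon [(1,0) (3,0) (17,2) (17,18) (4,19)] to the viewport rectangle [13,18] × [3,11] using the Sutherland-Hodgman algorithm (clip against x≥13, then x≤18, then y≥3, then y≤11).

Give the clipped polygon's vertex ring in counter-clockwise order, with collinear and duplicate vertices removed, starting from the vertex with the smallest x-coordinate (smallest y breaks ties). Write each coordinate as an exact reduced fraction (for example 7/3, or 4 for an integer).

1. After x ≥ 13: [(13,10/7) (17,2) (17,18) (13,238/13)]
2. After x ≤ 18: [(13,10/7) (17,2) (17,18) (13,238/13)]
3. After y ≥ 3: [(13,3) (17,3) (17,18) (13,238/13)]
4. After y ≤ 11: [(13,11) (13,3) (17,3) (17,11)]
5. Canonical ring: [(13,3) (17,3) (17,11) (13,11)]

Clipped polygon: [(13,3) (17,3) (17,11) (13,11)]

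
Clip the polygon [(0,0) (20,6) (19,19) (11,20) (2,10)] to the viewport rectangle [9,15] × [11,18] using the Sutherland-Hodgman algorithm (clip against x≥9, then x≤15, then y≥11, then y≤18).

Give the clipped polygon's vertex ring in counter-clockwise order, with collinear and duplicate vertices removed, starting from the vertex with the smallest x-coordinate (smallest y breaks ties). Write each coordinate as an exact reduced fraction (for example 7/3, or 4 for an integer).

Clipped polygon: [(9,11) (15,11) (15,18) (46/5,18) (9,160/9)]

1. After x ≥ 9: [(9,27/10) (20,6) (19,19) (11,20) (9,160/9)]
2. After x ≤ 15: [(9,27/10) (15,9/2) (15,39/2) (11,20) (9,160/9)]
3. After y ≥ 11: [(9,11) (15,11) (15,39/2) (11,20) (9,160/9)]
4. After y ≤ 18: [(9,11) (15,11) (15,18) (46/5,18) (9,160/9)]
5. Canonical ring: [(9,11) (15,11) (15,18) (46/5,18) (9,160/9)]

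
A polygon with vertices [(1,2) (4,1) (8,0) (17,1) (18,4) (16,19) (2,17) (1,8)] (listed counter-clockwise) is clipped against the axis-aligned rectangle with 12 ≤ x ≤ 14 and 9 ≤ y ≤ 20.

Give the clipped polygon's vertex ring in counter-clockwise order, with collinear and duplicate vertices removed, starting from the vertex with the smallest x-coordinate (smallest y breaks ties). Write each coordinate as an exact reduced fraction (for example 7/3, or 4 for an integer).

Clipped polygon: [(12,9) (14,9) (14,131/7) (12,129/7)]

1. After x ≥ 12: [(12,4/9) (17,1) (18,4) (16,19) (12,129/7)]
2. After x ≤ 14: [(12,4/9) (14,2/3) (14,131/7) (12,129/7)]
3. After y ≥ 9: [(12,9) (14,9) (14,131/7) (12,129/7)]
4. After y ≤ 20: [(12,9) (14,9) (14,131/7) (12,129/7)]
5. Canonical ring: [(12,9) (14,9) (14,131/7) (12,129/7)]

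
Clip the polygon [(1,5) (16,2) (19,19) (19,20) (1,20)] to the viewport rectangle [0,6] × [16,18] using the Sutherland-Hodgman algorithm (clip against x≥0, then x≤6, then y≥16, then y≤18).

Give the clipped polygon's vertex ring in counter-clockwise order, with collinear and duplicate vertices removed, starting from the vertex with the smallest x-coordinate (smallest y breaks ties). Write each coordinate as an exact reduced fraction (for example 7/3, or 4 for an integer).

1. After x ≥ 0: [(1,5) (16,2) (19,19) (19,20) (1,20)]
2. After x ≤ 6: [(1,5) (6,4) (6,20) (1,20)]
3. After y ≥ 16: [(1,16) (6,16) (6,20) (1,20)]
4. After y ≤ 18: [(1,18) (1,16) (6,16) (6,18)]
5. Canonical ring: [(1,16) (6,16) (6,18) (1,18)]

Clipped polygon: [(1,16) (6,16) (6,18) (1,18)]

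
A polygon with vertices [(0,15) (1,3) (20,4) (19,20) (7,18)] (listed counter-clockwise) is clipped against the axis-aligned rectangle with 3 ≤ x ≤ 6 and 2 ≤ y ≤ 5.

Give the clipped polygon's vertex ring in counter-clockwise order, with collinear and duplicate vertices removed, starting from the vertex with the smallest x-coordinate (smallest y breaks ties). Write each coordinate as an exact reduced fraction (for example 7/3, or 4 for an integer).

1. After x ≥ 3: [(3,114/7) (3,59/19) (20,4) (19,20) (7,18)]
2. After x ≤ 6: [(6,123/7) (3,114/7) (3,59/19) (6,62/19)]
3. After y ≥ 2: [(6,123/7) (3,114/7) (3,59/19) (6,62/19)]
4. After y ≤ 5: [(6,5) (3,5) (3,59/19) (6,62/19)]
5. Canonical ring: [(3,59/19) (6,62/19) (6,5) (3,5)]

Clipped polygon: [(3,59/19) (6,62/19) (6,5) (3,5)]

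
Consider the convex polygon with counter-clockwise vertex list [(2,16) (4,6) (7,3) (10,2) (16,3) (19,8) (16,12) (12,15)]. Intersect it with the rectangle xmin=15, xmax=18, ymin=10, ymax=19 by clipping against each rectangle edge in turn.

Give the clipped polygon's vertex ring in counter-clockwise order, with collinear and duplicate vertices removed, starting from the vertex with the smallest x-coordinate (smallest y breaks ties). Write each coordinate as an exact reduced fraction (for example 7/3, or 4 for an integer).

Clipped polygon: [(15,10) (35/2,10) (16,12) (15,51/4)]

1. After x ≥ 15: [(15,17/6) (16,3) (19,8) (16,12) (15,51/4)]
2. After x ≤ 18: [(15,17/6) (16,3) (18,19/3) (18,28/3) (16,12) (15,51/4)]
3. After y ≥ 10: [(15,10) (35/2,10) (16,12) (15,51/4)]
4. After y ≤ 19: [(15,10) (35/2,10) (16,12) (15,51/4)]
5. Canonical ring: [(15,10) (35/2,10) (16,12) (15,51/4)]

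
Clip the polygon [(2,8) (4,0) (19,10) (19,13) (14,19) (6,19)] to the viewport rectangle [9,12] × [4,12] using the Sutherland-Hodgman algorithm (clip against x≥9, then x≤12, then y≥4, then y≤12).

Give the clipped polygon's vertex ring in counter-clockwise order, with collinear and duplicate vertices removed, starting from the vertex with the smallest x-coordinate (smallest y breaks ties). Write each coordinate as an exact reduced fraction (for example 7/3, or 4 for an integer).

1. After x ≥ 9: [(9,10/3) (19,10) (19,13) (14,19) (9,19)]
2. After x ≤ 12: [(9,10/3) (12,16/3) (12,19) (9,19)]
3. After y ≥ 4: [(9,4) (10,4) (12,16/3) (12,19) (9,19)]
4. After y ≤ 12: [(9,12) (9,4) (10,4) (12,16/3) (12,12)]
5. Canonical ring: [(9,4) (10,4) (12,16/3) (12,12) (9,12)]

Clipped polygon: [(9,4) (10,4) (12,16/3) (12,12) (9,12)]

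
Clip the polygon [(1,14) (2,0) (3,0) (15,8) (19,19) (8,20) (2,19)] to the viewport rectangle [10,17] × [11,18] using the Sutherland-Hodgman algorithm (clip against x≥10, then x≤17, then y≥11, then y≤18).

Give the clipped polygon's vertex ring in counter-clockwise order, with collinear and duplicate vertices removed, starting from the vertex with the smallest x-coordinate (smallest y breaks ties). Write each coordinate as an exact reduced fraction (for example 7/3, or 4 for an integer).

1. After x ≥ 10: [(10,14/3) (15,8) (19,19) (10,218/11)]
2. After x ≤ 17: [(10,14/3) (15,8) (17,27/2) (17,211/11) (10,218/11)]
3. After y ≥ 11: [(10,11) (177/11,11) (17,27/2) (17,211/11) (10,218/11)]
4. After y ≤ 18: [(10,18) (10,11) (177/11,11) (17,27/2) (17,18)]
5. Canonical ring: [(10,11) (177/11,11) (17,27/2) (17,18) (10,18)]

Clipped polygon: [(10,11) (177/11,11) (17,27/2) (17,18) (10,18)]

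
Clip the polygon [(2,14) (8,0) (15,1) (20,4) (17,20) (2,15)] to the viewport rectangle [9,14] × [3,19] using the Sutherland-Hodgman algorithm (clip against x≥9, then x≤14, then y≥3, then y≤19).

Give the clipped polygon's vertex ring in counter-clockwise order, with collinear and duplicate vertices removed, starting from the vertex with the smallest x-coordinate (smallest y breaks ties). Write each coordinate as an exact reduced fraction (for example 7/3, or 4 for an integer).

Clipped polygon: [(9,3) (14,3) (14,19) (9,52/3)]

1. After x ≥ 9: [(9,1/7) (15,1) (20,4) (17,20) (9,52/3)]
2. After x ≤ 14: [(9,1/7) (14,6/7) (14,19) (9,52/3)]
3. After y ≥ 3: [(9,3) (14,3) (14,19) (9,52/3)]
4. After y ≤ 19: [(9,3) (14,3) (14,19) (9,52/3)]
5. Canonical ring: [(9,3) (14,3) (14,19) (9,52/3)]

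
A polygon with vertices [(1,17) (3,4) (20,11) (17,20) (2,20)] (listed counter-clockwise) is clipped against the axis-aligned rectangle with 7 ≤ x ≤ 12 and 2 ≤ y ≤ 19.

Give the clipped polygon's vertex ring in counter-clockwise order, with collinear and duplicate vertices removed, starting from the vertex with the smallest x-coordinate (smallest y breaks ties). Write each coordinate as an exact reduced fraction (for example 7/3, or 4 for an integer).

Clipped polygon: [(7,96/17) (12,131/17) (12,19) (7,19)]

1. After x ≥ 7: [(7,96/17) (20,11) (17,20) (7,20)]
2. After x ≤ 12: [(7,96/17) (12,131/17) (12,20) (7,20)]
3. After y ≥ 2: [(7,96/17) (12,131/17) (12,20) (7,20)]
4. After y ≤ 19: [(7,19) (7,96/17) (12,131/17) (12,19)]
5. Canonical ring: [(7,96/17) (12,131/17) (12,19) (7,19)]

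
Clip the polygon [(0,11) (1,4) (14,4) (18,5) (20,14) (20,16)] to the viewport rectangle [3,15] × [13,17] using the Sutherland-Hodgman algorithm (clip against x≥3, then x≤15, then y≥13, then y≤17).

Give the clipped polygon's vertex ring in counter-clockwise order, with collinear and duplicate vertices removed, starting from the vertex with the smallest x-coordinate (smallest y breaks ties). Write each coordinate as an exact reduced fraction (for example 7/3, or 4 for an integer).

1. After x ≥ 3: [(3,47/4) (3,4) (14,4) (18,5) (20,14) (20,16)]
2. After x ≤ 15: [(15,59/4) (3,47/4) (3,4) (14,4) (15,17/4)]
3. After y ≥ 13: [(15,13) (15,59/4) (8,13)]
4. After y ≤ 17: [(15,13) (15,59/4) (8,13)]
5. Canonical ring: [(8,13) (15,13) (15,59/4)]

Clipped polygon: [(8,13) (15,13) (15,59/4)]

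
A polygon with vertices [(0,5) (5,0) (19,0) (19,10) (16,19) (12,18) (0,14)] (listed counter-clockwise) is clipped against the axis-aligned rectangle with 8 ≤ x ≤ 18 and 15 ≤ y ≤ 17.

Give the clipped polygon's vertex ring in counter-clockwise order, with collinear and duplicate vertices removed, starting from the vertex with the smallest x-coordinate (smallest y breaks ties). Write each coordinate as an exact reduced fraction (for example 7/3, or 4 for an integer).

1. After x ≥ 8: [(8,0) (19,0) (19,10) (16,19) (12,18) (8,50/3)]
2. After x ≤ 18: [(8,0) (18,0) (18,13) (16,19) (12,18) (8,50/3)]
3. After y ≥ 15: [(8,15) (52/3,15) (16,19) (12,18) (8,50/3)]
4. After y ≤ 17: [(8,15) (52/3,15) (50/3,17) (9,17) (8,50/3)]
5. Canonical ring: [(8,15) (52/3,15) (50/3,17) (9,17) (8,50/3)]

Clipped polygon: [(8,15) (52/3,15) (50/3,17) (9,17) (8,50/3)]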